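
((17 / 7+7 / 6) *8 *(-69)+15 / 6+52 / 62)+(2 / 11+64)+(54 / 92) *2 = -210367125 / 109802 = -1915.88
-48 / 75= -16 / 25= -0.64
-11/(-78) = 11/78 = 0.14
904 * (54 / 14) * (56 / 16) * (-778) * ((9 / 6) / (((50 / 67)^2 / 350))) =-223764251382 / 25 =-8950570055.28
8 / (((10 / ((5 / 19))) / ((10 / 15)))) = 8 / 57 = 0.14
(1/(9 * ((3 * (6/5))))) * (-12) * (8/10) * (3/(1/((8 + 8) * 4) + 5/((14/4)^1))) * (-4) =14336/5823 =2.46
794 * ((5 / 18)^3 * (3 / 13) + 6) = 4767.93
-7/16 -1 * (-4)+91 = 94.56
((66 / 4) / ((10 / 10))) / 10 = 33 / 20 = 1.65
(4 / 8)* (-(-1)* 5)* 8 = 20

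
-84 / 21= -4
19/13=1.46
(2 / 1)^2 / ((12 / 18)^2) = 9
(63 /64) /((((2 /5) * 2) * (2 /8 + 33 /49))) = 15435 /11584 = 1.33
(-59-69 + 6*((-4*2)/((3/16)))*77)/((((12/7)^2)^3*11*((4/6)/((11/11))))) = -18235595/171072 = -106.60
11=11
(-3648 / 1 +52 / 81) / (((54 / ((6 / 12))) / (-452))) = 33384268 / 2187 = 15264.87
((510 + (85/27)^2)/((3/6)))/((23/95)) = 4294.92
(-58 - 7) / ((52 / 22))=-55 / 2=-27.50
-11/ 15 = -0.73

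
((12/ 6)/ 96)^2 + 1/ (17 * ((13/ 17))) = 2317/ 29952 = 0.08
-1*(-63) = 63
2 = 2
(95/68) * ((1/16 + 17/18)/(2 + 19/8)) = 2755/8568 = 0.32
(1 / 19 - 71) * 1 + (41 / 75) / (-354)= -35790179 / 504450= -70.95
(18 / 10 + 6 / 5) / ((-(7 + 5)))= -1 / 4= -0.25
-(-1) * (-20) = -20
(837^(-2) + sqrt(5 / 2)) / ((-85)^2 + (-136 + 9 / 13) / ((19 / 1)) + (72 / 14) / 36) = 1729 / 8743072396671 + 1729*sqrt(10) / 24959918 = 0.00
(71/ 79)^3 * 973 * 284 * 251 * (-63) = -3172044150.98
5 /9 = 0.56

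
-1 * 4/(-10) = 2/5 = 0.40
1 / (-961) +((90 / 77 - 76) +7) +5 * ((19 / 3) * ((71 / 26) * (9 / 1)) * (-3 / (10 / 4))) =-963649517 / 961961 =-1001.76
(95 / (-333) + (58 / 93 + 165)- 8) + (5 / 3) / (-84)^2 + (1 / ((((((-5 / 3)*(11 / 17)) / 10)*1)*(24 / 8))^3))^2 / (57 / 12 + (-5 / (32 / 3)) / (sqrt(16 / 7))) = 2966024478720*sqrt(7) / 652092116929 + 5410053434639889851111 / 15832598363032573584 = 353.74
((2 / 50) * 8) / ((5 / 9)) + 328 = 41072 / 125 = 328.58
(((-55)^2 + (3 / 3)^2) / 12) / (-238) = -89 / 84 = -1.06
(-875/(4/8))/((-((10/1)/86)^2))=129430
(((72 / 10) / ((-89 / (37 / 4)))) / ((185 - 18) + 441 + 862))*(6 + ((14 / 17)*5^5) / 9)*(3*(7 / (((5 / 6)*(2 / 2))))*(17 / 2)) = -2479074 / 77875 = -31.83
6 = 6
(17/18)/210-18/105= -0.17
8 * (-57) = -456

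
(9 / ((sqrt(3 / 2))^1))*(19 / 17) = 57*sqrt(6) / 17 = 8.21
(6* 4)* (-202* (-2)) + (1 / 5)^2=9696.04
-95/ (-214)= 95/ 214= 0.44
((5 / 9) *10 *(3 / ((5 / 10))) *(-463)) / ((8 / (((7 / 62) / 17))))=-81025 / 6324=-12.81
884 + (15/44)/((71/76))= 884.36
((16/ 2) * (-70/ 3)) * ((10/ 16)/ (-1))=350/ 3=116.67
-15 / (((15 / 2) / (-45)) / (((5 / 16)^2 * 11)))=12375 / 128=96.68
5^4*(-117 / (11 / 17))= -1243125 / 11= -113011.36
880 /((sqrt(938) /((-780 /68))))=-85800 * sqrt(938) /7973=-329.58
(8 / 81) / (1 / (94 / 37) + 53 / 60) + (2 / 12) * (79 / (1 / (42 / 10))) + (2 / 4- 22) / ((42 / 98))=2533093 / 486135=5.21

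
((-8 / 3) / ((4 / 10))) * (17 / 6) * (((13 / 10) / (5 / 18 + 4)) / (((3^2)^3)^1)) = -0.01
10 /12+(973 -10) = 5783 /6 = 963.83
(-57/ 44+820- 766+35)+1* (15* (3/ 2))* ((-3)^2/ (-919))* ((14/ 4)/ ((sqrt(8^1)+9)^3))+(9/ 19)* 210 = 711585* sqrt(2)/ 715013246+13985608486747/ 74718884207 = 187.18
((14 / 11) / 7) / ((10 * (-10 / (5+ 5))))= -1 / 55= -0.02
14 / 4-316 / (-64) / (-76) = 4177 / 1216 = 3.44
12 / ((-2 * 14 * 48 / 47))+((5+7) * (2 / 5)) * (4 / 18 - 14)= -111809 / 1680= -66.55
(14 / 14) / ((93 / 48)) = 16 / 31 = 0.52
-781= -781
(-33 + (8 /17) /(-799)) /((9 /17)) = -448247 /7191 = -62.33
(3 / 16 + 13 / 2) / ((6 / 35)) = 3745 / 96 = 39.01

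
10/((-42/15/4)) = -100/7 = -14.29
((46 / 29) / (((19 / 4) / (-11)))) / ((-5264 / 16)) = 2024 / 181279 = 0.01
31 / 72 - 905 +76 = -59657 / 72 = -828.57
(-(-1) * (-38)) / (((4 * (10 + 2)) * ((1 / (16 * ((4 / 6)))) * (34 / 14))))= -3.48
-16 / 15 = -1.07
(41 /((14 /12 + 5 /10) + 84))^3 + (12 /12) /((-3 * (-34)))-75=-74.88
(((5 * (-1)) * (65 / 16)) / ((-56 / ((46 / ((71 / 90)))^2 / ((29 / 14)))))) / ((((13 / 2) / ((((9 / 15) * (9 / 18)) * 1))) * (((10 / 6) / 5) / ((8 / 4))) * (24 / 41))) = 658803375 / 2339024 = 281.66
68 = 68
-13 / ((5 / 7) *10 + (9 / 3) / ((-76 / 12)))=-1729 / 887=-1.95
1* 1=1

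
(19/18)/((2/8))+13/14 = 649/126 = 5.15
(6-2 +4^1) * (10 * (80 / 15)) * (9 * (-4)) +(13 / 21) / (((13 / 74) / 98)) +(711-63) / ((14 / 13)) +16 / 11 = -3329056 / 231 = -14411.50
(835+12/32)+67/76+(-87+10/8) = 114077/152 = 750.51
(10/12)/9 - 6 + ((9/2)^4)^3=7625596831675/110592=68952517.65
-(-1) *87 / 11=87 / 11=7.91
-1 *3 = -3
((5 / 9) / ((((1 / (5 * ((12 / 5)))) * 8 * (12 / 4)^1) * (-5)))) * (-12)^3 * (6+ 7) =1248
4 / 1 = 4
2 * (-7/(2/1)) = -7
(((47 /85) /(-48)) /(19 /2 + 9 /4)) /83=-1 /84660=-0.00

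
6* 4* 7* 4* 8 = 5376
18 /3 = 6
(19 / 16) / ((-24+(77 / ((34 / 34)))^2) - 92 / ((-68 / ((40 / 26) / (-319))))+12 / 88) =1339481 / 6660891976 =0.00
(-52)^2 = 2704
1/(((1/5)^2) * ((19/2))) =50/19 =2.63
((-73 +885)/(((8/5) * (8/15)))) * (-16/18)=-5075/6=-845.83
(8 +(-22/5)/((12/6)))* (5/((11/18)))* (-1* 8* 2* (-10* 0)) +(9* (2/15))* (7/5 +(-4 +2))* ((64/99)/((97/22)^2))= -5632/235225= -0.02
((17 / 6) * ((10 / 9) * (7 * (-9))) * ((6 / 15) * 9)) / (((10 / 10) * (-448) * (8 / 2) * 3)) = 17 / 128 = 0.13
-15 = -15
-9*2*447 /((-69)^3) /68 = 149 /413678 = 0.00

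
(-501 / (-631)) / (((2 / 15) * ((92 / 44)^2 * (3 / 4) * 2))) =303105 / 333799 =0.91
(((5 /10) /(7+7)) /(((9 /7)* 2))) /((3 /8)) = 1 /27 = 0.04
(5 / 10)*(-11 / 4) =-11 / 8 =-1.38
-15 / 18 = -5 / 6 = -0.83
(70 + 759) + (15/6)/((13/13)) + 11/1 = 1685/2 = 842.50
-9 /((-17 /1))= 9 /17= 0.53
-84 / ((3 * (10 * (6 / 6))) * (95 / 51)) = -714 / 475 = -1.50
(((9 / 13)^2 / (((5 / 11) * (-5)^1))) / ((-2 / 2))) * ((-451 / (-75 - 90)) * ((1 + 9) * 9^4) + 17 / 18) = 319574871 / 8450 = 37819.51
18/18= 1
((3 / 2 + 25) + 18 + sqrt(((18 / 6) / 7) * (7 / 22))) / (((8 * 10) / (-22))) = -979 / 80-sqrt(66) / 80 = -12.34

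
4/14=2/7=0.29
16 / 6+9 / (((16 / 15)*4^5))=131477 / 49152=2.67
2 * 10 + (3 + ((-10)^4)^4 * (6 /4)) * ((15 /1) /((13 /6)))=1350000000000000530 /13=103846153846153886.92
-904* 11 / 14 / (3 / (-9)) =14916 / 7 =2130.86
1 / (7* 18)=1 / 126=0.01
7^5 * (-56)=-941192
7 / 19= 0.37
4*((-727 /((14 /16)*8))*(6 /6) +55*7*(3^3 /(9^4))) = -695864 /1701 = -409.09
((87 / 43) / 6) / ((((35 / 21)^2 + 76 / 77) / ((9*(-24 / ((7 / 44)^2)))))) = -600291648 / 785309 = -764.40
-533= -533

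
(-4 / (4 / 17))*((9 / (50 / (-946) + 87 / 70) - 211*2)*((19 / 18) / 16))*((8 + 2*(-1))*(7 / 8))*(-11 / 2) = -25382770567 / 1891248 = -13421.18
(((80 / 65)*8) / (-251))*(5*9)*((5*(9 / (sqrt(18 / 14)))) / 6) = -14400*sqrt(7) / 3263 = -11.68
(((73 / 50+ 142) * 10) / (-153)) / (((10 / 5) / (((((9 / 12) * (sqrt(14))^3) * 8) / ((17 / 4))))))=-133896 * sqrt(14) / 1445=-346.71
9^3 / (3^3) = 27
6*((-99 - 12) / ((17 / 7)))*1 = -274.24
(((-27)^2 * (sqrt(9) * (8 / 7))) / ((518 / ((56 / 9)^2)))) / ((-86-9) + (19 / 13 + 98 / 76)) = -3414528 / 1686127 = -2.03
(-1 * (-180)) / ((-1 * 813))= -0.22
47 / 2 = 23.50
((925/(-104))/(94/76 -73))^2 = 308880625/20108374416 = 0.02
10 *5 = 50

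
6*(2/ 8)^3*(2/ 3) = 1/ 16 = 0.06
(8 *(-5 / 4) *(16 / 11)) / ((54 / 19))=-5.12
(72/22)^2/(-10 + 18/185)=-29970/27709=-1.08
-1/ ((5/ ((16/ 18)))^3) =-512/ 91125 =-0.01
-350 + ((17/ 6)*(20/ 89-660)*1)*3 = -530270/ 89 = -5958.09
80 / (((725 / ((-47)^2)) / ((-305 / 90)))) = -1077992 / 1305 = -826.05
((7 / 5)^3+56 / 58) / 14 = 0.26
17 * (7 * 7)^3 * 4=8000132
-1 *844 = -844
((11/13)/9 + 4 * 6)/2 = 2819/234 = 12.05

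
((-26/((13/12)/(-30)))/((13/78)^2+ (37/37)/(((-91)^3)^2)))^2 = 671846399.91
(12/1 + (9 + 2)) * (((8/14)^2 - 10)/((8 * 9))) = -1817/588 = -3.09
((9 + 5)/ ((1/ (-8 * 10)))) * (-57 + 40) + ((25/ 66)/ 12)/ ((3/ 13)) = 45239365/ 2376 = 19040.14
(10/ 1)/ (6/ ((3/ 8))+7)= 10/ 23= 0.43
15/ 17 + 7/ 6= 2.05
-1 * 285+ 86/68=-9647/34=-283.74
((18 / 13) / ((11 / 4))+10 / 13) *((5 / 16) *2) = 35 / 44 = 0.80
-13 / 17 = -0.76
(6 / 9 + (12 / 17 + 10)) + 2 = 682 / 51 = 13.37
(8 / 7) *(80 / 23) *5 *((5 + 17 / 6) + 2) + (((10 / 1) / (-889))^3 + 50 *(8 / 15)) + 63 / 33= 39821198217347 / 177756628357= 224.02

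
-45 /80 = -9 /16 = -0.56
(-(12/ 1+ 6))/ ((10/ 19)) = -171/ 5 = -34.20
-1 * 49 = -49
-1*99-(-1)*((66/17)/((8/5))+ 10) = -5887/68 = -86.57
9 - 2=7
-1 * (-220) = 220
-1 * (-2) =2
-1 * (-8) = 8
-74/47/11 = -74/517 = -0.14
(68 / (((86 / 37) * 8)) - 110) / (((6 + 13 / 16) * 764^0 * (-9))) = 24388 / 14061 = 1.73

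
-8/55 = -0.15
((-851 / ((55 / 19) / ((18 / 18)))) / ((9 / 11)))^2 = 261436561 / 2025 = 129104.47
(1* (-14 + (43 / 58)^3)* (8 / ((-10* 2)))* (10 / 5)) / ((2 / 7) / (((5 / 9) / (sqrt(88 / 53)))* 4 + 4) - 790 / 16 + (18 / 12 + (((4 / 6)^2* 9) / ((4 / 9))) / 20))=-5711567031746716 / 24863863976872727 + 133663874400* sqrt(1166) / 24863863976872727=-0.23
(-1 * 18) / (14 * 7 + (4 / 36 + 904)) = -162 / 9019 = -0.02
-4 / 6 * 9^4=-4374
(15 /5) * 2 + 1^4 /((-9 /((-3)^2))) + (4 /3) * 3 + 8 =17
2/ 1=2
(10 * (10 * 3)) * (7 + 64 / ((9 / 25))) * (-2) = -332600 / 3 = -110866.67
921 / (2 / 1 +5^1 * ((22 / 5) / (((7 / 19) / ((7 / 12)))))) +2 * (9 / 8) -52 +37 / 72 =-385573 / 15912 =-24.23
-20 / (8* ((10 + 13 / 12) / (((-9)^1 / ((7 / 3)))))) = 810 / 931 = 0.87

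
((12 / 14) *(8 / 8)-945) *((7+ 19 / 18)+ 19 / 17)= -883403 / 102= -8660.81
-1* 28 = -28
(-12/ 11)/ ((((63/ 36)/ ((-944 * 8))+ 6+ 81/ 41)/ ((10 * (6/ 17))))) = -0.48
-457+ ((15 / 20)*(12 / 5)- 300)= -755.20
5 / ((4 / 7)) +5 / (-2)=25 / 4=6.25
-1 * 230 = -230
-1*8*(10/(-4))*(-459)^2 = 4213620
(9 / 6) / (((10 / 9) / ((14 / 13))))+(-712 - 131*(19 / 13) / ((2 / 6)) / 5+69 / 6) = -10581 / 13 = -813.92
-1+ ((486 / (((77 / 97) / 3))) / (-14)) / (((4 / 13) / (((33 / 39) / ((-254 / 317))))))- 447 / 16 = 41950793 / 99568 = 421.33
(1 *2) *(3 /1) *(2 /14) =6 /7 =0.86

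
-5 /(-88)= 5 /88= 0.06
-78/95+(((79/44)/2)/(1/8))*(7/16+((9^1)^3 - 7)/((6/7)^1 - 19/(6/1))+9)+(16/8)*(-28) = -3623534841/1621840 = -2234.21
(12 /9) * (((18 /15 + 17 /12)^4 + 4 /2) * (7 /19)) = 4434452407 /184680000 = 24.01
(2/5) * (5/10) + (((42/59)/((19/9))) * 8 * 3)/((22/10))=239131/61655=3.88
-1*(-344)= 344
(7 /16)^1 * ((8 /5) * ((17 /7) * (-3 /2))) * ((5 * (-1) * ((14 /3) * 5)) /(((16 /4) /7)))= 4165 /8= 520.62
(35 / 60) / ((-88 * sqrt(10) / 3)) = -7 * sqrt(10) / 3520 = -0.01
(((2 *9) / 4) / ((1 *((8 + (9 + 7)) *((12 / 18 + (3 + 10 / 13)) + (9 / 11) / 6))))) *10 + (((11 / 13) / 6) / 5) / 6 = 951907 / 2294955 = 0.41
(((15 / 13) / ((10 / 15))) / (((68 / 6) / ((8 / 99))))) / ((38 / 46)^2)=15870 / 877591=0.02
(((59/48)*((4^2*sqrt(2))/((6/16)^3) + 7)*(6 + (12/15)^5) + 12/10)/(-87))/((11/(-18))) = 4173331/3987500 + 1194665984*sqrt(2)/26915625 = 63.82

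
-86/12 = -43/6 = -7.17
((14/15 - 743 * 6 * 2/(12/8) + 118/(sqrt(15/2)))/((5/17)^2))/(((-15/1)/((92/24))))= 296276731/16875 - 392173 * sqrt(30)/16875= 17429.85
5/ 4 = 1.25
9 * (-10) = -90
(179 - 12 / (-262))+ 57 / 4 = 193.30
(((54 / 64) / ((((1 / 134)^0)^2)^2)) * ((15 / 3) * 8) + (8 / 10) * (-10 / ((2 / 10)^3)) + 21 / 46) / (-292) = 88853 / 26864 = 3.31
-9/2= -4.50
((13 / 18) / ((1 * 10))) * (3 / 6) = 13 / 360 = 0.04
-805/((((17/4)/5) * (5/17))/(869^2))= -2431618420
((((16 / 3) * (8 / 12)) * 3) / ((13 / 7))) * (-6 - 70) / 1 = -17024 / 39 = -436.51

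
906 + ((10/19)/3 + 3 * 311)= 104833/57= 1839.18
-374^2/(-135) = 139876/135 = 1036.12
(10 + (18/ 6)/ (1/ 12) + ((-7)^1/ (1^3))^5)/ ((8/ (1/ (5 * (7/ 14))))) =-838.05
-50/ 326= -0.15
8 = 8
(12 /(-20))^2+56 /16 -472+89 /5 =-22517 /50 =-450.34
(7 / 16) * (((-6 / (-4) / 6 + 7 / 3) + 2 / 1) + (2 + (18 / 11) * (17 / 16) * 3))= 21805 / 4224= 5.16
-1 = -1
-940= -940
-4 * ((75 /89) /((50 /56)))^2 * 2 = -56448 /7921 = -7.13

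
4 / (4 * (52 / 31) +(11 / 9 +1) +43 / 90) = 1240 / 2917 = 0.43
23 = 23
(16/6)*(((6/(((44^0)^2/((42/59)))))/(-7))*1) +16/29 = -1840/1711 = -1.08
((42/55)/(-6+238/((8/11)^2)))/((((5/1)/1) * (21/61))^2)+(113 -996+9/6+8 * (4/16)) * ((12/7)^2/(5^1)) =-1484411045192/2871589875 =-516.93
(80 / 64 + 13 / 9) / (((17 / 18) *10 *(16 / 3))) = 291 / 5440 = 0.05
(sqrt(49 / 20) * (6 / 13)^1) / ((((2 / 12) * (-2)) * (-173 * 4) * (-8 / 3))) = -189 * sqrt(5) / 359840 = -0.00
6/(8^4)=3/2048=0.00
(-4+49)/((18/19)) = 95/2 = 47.50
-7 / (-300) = 7 / 300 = 0.02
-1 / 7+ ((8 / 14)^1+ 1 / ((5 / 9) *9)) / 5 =2 / 175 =0.01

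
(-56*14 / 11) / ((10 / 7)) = -2744 / 55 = -49.89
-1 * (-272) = 272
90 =90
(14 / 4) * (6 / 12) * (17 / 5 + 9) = 217 / 10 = 21.70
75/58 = 1.29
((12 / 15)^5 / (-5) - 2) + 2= -1024 / 15625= -0.07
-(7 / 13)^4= -2401 / 28561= -0.08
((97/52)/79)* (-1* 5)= -485/4108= -0.12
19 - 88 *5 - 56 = -477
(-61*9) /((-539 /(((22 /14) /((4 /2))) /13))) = 549 /8918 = 0.06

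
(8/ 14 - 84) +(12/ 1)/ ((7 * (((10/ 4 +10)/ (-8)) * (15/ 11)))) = -73704/ 875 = -84.23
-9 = -9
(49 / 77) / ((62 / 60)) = 210 / 341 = 0.62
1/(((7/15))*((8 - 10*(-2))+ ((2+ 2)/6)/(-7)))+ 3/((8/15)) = 13365/2344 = 5.70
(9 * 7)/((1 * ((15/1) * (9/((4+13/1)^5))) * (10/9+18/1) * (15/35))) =69572993/860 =80898.83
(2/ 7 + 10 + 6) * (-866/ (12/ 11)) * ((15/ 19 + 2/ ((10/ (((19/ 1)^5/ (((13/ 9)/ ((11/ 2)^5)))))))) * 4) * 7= -624604025704951.49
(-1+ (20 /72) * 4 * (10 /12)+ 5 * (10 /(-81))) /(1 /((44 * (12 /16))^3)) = -74536 /3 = -24845.33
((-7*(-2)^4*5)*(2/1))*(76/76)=-1120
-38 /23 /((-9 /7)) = 266 /207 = 1.29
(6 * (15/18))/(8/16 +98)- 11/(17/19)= -41003/3349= -12.24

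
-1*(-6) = 6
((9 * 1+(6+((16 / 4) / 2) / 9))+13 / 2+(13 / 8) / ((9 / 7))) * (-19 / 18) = -24.26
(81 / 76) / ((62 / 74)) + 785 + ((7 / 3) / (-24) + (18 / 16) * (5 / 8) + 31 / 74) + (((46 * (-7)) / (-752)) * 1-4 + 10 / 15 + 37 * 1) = 484604784203 / 589980096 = 821.39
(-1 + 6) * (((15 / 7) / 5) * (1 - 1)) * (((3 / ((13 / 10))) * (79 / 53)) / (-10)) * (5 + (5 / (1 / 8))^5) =0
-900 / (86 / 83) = -37350 / 43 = -868.60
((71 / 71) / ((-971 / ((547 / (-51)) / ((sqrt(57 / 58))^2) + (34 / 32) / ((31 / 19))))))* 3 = 14797135 / 466685904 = 0.03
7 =7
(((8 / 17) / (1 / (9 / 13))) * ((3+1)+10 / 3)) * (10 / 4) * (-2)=-2640 / 221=-11.95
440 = 440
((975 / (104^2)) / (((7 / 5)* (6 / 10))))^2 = 0.01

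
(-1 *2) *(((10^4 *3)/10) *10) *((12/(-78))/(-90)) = -4000/39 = -102.56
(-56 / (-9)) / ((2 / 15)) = 140 / 3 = 46.67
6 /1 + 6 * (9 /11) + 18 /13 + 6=2616 /143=18.29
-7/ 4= -1.75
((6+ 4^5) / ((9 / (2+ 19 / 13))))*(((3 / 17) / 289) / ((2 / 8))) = 61800 / 63869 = 0.97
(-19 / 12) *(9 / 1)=-57 / 4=-14.25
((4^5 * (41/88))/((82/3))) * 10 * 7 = 13440/11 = 1221.82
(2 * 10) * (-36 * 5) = -3600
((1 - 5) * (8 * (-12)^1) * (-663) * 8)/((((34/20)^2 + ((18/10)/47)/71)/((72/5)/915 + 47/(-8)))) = 4128561.76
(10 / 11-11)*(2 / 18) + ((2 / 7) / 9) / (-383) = -297613 / 265419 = -1.12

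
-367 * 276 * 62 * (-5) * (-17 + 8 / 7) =-497922531.43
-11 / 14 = -0.79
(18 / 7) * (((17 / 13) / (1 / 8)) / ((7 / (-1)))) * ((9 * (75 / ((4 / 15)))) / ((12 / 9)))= -4647375 / 637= -7295.72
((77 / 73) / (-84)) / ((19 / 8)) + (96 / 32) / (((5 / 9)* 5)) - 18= -1760653 / 104025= -16.93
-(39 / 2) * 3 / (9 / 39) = -253.50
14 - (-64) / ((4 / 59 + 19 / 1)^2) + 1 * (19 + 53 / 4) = 235031761 / 5062500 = 46.43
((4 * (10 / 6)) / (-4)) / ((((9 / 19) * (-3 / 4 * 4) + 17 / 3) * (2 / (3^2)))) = -855 / 484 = -1.77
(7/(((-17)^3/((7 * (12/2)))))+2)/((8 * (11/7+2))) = 16681/245650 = 0.07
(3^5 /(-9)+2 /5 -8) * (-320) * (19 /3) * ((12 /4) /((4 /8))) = 420736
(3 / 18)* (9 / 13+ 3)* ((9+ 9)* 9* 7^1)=9072 / 13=697.85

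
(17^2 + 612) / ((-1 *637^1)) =-901 / 637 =-1.41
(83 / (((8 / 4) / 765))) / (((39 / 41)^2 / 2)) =11859455 / 169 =70174.29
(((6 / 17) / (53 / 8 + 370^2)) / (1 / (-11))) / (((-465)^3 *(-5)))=-176 / 3120117728011875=-0.00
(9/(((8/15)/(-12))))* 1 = -202.50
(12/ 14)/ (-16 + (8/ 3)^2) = -27/ 280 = -0.10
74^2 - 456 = 5020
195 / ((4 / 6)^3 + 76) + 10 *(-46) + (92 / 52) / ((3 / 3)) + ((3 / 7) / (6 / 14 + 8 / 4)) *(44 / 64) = -165916273 / 364208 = -455.55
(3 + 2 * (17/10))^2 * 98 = 100352/25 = 4014.08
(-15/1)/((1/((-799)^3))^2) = -3902760806543928015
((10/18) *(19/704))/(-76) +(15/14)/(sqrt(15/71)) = -5/25344 +sqrt(1065)/14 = 2.33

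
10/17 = 0.59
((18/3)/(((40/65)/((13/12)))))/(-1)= -10.56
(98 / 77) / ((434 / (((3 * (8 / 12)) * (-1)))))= -0.01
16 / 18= 8 / 9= 0.89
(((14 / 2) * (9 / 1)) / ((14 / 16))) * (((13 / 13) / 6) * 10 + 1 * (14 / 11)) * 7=16296 / 11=1481.45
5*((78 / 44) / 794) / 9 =65 / 52404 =0.00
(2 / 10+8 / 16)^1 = 0.70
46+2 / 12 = 277 / 6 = 46.17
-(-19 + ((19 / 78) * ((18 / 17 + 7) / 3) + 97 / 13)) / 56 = 43297 / 222768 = 0.19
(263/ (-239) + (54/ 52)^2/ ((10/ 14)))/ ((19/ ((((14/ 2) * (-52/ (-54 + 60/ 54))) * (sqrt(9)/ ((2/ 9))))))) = 80354511/ 40142440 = 2.00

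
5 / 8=0.62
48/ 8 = 6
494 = 494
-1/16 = -0.06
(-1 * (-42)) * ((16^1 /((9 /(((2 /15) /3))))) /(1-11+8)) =-224 /135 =-1.66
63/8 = 7.88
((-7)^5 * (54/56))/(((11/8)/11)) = -129654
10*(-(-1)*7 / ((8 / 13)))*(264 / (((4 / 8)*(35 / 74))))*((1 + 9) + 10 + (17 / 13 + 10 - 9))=2832720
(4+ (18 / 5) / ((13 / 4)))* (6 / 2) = 996 / 65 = 15.32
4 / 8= 1 / 2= 0.50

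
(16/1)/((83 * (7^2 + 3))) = 4/1079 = 0.00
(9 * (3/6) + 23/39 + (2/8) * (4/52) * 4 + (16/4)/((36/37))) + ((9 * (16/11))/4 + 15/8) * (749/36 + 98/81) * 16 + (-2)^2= 542485/297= 1826.55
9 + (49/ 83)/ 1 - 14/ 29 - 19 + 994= 984.11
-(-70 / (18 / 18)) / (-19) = -70 / 19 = -3.68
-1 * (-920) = 920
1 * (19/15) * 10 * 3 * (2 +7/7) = 114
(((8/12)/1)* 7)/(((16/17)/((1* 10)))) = 595/12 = 49.58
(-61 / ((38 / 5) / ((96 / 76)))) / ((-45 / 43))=10492 / 1083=9.69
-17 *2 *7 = -238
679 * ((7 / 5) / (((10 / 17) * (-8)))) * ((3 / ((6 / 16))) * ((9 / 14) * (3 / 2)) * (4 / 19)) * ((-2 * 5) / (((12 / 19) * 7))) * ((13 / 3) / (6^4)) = 21437 / 8640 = 2.48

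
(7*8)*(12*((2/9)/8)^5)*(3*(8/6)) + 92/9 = 1609639/157464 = 10.22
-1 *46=-46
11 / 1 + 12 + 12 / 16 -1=91 / 4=22.75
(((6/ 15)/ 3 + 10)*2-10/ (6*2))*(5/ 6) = 16.19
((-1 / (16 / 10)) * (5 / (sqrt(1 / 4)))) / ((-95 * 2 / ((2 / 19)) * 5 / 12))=0.01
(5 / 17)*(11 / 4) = 55 / 68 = 0.81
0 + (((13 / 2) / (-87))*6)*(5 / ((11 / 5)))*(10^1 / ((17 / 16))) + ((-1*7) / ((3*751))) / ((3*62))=-21791053961 / 2272551534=-9.59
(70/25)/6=7/15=0.47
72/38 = 36/19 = 1.89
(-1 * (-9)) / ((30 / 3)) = 9 / 10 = 0.90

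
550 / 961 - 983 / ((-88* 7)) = 1283463 / 591976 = 2.17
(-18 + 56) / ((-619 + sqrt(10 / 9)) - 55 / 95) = -38247228 / 623608123 - 20577 * sqrt(10) / 623608123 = -0.06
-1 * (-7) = 7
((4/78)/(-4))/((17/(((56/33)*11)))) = -28/1989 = -0.01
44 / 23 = 1.91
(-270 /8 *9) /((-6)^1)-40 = 85 /8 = 10.62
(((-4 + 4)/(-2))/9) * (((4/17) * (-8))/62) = 0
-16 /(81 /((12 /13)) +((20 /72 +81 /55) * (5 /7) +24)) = -0.14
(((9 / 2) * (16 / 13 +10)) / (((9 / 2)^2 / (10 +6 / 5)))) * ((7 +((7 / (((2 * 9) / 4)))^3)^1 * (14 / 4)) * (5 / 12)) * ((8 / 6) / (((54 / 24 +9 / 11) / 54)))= 21163020032 / 3838185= 5513.81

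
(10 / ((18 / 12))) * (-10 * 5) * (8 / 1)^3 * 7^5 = -8605184000 / 3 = -2868394666.67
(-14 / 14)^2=1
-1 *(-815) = 815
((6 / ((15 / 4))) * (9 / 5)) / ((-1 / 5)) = -72 / 5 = -14.40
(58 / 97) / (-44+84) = 29 / 1940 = 0.01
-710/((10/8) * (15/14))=-7952/15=-530.13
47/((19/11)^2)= 5687/361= 15.75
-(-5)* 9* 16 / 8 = 90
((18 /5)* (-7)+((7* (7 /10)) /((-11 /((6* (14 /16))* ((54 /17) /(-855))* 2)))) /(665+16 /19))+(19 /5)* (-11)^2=17135822699 /39428950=434.60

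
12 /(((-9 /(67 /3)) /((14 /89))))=-3752 /801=-4.68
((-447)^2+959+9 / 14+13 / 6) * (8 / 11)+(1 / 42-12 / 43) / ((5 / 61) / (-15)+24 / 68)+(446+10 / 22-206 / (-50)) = 78633917585063 / 536878650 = 146464.97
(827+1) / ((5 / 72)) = 59616 / 5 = 11923.20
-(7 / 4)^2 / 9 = -49 / 144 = -0.34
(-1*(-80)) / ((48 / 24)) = 40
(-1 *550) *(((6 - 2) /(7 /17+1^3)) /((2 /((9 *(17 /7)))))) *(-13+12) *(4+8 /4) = 715275 /7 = 102182.14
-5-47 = -52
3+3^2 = 12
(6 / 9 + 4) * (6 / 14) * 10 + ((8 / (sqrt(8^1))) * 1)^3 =42.63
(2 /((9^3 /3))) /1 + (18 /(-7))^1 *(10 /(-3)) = 14594 /1701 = 8.58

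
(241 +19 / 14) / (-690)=-1131 / 3220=-0.35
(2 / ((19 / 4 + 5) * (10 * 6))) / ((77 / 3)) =2 / 15015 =0.00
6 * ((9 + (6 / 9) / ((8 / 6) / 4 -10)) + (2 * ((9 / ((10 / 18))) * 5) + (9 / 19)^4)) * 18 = 69788678328 / 3779309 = 18465.99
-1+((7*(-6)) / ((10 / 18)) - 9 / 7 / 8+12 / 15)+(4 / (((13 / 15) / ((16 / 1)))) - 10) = -44097 / 3640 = -12.11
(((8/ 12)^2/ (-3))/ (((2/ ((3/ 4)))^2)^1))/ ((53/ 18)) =-3/ 424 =-0.01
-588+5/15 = -1763/3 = -587.67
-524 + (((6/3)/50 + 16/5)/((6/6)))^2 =-320939/625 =-513.50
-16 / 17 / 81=-16 / 1377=-0.01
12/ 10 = 6/ 5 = 1.20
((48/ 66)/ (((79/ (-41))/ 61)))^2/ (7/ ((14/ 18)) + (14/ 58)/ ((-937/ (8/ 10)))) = 54389485495360/ 923378398877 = 58.90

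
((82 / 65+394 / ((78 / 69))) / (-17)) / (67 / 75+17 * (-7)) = 26235 / 150586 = 0.17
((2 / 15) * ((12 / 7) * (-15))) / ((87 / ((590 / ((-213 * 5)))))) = 944 / 43239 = 0.02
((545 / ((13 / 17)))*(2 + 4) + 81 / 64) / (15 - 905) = -3558813 / 740480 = -4.81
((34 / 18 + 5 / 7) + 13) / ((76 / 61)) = 59963 / 4788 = 12.52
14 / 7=2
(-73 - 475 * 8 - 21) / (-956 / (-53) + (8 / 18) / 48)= -2026296 / 9391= -215.77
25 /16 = 1.56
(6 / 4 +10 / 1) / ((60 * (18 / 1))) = 0.01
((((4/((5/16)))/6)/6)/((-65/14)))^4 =2517630976/73198719140625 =0.00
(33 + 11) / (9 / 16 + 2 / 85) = 75.08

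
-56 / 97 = -0.58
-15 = -15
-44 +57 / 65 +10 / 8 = -10887 / 260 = -41.87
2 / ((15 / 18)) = 12 / 5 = 2.40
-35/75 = -7/15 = -0.47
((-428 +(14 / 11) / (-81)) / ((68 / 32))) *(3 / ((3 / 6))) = -6101792 / 5049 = -1208.51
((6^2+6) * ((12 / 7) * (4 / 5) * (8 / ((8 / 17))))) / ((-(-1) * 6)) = 816 / 5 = 163.20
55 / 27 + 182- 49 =3646 / 27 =135.04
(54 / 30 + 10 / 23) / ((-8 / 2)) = -257 / 460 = -0.56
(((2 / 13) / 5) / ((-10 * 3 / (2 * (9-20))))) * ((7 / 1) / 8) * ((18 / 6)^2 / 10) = 231 / 13000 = 0.02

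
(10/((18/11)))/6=55/54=1.02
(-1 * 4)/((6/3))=-2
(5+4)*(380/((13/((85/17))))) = 17100/13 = 1315.38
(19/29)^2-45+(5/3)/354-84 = -114827731/893142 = -128.57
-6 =-6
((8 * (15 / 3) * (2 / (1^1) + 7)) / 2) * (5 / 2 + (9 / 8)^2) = 10845 / 16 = 677.81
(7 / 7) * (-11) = -11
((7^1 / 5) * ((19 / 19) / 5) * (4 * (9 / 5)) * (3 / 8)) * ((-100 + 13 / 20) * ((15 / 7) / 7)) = -22.99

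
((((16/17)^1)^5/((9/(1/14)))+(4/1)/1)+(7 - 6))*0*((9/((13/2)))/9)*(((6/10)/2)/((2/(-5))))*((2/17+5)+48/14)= 0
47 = 47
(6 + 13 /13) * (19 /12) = 133 /12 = 11.08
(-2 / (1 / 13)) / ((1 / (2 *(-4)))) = 208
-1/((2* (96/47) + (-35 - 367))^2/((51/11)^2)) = -638401/4702393476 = -0.00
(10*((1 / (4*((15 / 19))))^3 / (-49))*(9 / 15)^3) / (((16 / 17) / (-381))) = 44425743 / 78400000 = 0.57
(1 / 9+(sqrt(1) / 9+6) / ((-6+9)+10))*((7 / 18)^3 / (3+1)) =5831 / 682344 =0.01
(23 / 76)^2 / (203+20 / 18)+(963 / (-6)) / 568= -106267683 / 376673176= -0.28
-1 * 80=-80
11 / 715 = 1 / 65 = 0.02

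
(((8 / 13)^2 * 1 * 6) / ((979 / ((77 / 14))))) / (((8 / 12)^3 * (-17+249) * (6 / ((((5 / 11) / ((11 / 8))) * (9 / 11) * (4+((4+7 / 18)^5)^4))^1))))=448241259884472941949262073450496419525 / 7614416030564266340438563356672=58867450.65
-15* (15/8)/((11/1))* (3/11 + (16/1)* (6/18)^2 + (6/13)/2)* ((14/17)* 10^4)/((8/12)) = -1926750000/26741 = -72052.28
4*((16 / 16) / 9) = 4 / 9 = 0.44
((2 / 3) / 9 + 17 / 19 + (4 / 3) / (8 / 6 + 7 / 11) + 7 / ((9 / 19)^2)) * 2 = 6570952 / 100035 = 65.69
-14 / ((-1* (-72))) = -7 / 36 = -0.19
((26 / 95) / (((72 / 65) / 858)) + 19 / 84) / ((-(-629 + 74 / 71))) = 24047629 / 71157660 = 0.34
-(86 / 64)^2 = -1849 / 1024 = -1.81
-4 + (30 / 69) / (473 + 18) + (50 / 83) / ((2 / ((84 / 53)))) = -174952338 / 49677907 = -3.52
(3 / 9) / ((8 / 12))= 1 / 2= 0.50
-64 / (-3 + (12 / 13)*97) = -832 / 1125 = -0.74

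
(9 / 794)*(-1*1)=-9 / 794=-0.01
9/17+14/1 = 247/17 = 14.53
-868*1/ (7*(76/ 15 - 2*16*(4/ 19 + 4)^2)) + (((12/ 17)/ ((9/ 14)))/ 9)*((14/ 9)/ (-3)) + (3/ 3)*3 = 1751886920/ 554871789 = 3.16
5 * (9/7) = 45/7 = 6.43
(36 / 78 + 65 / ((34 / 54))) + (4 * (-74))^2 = 19386053 / 221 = 87719.70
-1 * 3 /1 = -3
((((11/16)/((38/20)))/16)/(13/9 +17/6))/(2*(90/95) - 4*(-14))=9/98560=0.00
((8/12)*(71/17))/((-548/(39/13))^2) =213/2552584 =0.00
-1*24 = -24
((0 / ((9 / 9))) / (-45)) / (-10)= 0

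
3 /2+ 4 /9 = 35 /18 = 1.94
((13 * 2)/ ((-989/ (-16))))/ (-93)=-416/ 91977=-0.00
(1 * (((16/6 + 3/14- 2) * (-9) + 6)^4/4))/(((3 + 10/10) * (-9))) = -59049/614656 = -0.10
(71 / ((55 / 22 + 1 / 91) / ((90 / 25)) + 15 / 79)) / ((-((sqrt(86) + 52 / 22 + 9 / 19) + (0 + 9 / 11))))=1467029956392 / 364332729925-401321022102 *sqrt(86) / 364332729925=-6.19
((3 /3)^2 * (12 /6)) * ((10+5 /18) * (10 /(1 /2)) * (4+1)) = 18500 /9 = 2055.56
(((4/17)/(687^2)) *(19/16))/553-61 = -1082623258817/17747922276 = -61.00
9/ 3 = 3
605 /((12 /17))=10285 /12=857.08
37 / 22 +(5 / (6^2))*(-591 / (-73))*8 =51443 / 4818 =10.68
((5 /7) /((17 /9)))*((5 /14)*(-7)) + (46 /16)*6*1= 7761 /476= 16.30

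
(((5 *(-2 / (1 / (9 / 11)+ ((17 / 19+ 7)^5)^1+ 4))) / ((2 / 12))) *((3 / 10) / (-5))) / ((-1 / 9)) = -3610152342 / 3417769383265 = -0.00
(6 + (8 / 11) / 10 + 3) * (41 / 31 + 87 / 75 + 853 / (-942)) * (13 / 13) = 574515167 / 40152750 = 14.31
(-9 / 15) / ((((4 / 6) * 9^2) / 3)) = -1 / 30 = -0.03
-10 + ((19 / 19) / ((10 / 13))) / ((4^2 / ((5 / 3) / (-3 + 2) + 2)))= -4787 / 480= -9.97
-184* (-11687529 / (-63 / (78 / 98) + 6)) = -9318856456 / 317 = -29397023.52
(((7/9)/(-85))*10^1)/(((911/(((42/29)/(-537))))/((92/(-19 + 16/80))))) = -45080/34006246191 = -0.00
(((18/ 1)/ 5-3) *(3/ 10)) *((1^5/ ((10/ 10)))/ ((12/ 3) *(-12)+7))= -9/ 2050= -0.00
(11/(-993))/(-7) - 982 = -6825871/6951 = -982.00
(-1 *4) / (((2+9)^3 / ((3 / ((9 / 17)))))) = -68 / 3993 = -0.02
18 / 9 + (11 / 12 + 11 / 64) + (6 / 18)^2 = 1843 / 576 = 3.20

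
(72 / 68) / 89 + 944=1428290 / 1513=944.01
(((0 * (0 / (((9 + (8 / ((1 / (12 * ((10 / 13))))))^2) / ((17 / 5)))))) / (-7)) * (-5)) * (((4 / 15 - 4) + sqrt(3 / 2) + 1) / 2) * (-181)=0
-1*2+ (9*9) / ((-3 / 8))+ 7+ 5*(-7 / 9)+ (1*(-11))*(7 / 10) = -20033 / 90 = -222.59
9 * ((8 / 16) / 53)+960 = 960.08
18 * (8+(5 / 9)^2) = 1346 / 9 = 149.56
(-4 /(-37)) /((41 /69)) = 276 /1517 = 0.18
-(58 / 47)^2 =-1.52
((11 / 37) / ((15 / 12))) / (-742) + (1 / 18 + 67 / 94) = 22297069 / 29032605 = 0.77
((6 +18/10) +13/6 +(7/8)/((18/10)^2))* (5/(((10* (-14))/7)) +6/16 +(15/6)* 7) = 180.42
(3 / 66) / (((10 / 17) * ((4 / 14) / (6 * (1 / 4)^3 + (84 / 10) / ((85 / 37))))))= 357021 / 352000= 1.01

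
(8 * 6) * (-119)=-5712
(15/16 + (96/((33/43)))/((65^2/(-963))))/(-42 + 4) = 20504283/28256800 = 0.73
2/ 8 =1/ 4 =0.25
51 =51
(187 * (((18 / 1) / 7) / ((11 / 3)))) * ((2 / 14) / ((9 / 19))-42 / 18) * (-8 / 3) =34816 / 49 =710.53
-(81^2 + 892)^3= -413993348677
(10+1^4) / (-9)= -11 / 9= -1.22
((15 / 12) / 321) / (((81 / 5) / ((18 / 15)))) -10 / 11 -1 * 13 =-2652047 / 190674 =-13.91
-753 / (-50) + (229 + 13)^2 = 2928953 / 50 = 58579.06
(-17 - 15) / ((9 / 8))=-256 / 9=-28.44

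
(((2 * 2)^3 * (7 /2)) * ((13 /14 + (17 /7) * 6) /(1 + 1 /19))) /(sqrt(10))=8246 * sqrt(10) /25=1043.05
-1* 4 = -4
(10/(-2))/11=-5/11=-0.45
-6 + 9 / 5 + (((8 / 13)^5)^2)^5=-1045651368249030625372468012840914554797177556417326686109 / 248964611489563539008570907677668091582005960023628671245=-4.20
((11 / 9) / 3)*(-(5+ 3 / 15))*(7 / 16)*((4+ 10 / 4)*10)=-13013 / 216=-60.25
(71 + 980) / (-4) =-1051 / 4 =-262.75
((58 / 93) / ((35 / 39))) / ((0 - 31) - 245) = -377 / 149730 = -0.00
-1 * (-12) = 12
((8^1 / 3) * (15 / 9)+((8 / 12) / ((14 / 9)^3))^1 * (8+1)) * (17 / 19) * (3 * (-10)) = -6337855 / 39102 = -162.09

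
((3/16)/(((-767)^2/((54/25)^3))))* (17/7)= 1003833/128688218750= 0.00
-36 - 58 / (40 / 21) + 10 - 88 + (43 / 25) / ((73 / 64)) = -1043477 / 7300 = -142.94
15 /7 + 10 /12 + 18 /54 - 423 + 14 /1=-17039 /42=-405.69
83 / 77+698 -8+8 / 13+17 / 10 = 6940867 / 10010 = 693.39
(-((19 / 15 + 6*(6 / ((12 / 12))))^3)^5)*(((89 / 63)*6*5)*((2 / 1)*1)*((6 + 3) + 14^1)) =-1331542253298069557796459780348469653178147012 / 1839154339599609375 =-723997015708834515440533900.00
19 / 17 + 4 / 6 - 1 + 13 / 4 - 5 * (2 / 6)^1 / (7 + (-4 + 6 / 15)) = 241 / 68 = 3.54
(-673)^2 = 452929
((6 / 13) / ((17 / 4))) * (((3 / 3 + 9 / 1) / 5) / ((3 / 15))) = 240 / 221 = 1.09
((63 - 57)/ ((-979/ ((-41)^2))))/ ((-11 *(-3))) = -3362/ 10769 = -0.31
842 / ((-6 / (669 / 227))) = -93883 / 227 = -413.58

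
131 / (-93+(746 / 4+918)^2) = 524 / 4879309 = 0.00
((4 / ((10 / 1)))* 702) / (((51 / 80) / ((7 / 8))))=385.41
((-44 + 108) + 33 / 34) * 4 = 4418 / 17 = 259.88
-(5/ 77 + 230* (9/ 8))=-79715/ 308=-258.81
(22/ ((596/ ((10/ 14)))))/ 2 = 55/ 4172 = 0.01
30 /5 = 6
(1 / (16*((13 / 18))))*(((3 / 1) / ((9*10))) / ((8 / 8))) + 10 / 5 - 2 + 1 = 1043 / 1040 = 1.00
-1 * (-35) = 35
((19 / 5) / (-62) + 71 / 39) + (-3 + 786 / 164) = 880322 / 247845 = 3.55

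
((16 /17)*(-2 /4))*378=-3024 /17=-177.88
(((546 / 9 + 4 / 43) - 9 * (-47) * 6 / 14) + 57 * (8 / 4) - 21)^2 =91534082116 / 815409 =112255.42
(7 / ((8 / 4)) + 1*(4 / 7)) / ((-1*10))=-57 / 140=-0.41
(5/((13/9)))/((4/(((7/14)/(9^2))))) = 5/936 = 0.01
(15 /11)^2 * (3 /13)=675 /1573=0.43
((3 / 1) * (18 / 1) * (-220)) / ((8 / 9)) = -13365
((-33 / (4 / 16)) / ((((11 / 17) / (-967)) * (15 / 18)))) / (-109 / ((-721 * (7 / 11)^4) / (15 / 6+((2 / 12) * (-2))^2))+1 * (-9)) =-35905.57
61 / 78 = 0.78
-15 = -15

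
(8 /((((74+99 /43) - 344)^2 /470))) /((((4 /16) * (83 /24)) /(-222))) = -16462904320 /1221973227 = -13.47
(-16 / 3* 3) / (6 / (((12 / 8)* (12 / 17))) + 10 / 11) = -528 / 217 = -2.43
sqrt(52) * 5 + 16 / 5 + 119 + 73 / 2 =10 * sqrt(13) + 1587 / 10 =194.76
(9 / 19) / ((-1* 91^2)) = -9 / 157339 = -0.00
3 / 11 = 0.27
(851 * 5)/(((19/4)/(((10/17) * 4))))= 680800/323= 2107.74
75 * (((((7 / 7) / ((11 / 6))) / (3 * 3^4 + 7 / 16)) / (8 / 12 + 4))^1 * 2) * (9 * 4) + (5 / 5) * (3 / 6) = 371023 / 119966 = 3.09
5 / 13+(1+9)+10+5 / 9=2450 / 117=20.94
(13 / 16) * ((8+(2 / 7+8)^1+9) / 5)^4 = 531.43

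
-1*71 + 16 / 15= -1049 / 15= -69.93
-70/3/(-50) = 7/15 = 0.47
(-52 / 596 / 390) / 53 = -1 / 236910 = -0.00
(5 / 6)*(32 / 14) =40 / 21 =1.90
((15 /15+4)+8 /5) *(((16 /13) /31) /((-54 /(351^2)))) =-92664 /155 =-597.83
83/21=3.95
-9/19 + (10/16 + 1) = 175/152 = 1.15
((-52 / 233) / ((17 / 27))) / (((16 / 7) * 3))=-819 / 15844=-0.05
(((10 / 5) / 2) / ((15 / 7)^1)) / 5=7 / 75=0.09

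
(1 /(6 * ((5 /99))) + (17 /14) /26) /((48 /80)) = 6091 /1092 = 5.58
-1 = -1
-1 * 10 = -10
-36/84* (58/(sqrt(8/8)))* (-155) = 26970/7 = 3852.86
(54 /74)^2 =0.53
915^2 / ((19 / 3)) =2511675 / 19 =132193.42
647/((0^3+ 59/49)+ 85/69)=2187507/8236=265.60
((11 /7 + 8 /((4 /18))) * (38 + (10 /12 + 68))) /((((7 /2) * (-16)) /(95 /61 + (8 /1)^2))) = -4698.92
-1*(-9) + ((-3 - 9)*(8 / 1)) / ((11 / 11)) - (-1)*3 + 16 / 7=-81.71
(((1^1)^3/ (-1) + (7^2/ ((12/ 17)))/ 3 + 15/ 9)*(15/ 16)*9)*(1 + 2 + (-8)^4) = 52692645/ 64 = 823322.58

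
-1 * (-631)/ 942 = 631/ 942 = 0.67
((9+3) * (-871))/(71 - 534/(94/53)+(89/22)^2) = 79254032/1620563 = 48.91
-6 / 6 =-1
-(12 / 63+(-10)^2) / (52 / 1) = -526 / 273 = -1.93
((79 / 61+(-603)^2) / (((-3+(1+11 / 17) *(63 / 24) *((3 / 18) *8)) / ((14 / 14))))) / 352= 94265969 / 252296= 373.63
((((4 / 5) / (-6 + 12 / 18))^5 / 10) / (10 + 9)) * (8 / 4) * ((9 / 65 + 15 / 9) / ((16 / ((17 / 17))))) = -891 / 9880000000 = -0.00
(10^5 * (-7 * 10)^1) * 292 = -2044000000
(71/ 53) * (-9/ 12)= -213/ 212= -1.00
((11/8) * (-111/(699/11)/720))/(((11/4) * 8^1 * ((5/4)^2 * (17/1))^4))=-104192/342077220703125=-0.00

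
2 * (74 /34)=74 /17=4.35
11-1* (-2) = 13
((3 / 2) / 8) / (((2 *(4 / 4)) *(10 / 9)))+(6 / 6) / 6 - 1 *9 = -8399 / 960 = -8.75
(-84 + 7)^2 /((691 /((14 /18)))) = 41503 /6219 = 6.67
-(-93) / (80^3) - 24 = -12287907 / 512000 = -24.00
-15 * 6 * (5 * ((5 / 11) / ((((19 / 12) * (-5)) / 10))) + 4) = -21240 / 209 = -101.63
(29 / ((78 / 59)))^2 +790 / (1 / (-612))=-482998.82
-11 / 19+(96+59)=2934 / 19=154.42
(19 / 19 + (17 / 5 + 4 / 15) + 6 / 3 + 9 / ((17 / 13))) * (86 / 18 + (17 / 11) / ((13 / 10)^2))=65808767 / 853281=77.12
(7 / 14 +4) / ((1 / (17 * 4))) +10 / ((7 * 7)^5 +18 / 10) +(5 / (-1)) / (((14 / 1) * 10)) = 6049913684709 / 19773267556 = 305.96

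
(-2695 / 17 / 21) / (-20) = 77 / 204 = 0.38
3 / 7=0.43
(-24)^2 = 576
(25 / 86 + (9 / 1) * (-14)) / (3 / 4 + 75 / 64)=-345952 / 5289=-65.41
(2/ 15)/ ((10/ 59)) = 59/ 75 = 0.79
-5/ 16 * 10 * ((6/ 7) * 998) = -37425/ 14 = -2673.21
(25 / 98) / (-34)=-25 / 3332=-0.01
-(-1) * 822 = 822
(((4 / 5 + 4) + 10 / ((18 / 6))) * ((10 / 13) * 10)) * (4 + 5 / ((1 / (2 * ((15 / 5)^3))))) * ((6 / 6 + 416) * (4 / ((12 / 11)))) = 1022228240 / 39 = 26210980.51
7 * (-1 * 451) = -3157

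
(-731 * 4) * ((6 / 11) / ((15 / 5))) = -5848 / 11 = -531.64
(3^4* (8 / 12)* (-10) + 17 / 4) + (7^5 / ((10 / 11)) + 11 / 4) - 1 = 179537 / 10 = 17953.70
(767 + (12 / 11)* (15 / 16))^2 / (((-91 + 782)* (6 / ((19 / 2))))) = 21697370131 / 16053312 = 1351.58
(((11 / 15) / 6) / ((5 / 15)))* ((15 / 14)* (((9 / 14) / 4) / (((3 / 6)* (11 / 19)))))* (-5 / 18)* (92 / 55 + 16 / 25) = -0.14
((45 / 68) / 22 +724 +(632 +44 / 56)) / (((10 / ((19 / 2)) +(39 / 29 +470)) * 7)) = 7828924825 / 19080371464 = 0.41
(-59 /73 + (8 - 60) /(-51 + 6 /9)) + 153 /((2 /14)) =11808112 /11023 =1071.22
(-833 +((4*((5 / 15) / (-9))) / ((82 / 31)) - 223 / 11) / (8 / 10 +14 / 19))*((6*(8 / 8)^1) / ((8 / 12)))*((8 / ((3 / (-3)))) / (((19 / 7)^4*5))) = 224.51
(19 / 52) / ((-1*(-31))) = 19 / 1612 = 0.01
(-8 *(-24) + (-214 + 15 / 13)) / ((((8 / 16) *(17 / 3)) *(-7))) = 1626 / 1547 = 1.05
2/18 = 1/9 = 0.11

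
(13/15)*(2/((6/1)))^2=13/135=0.10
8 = 8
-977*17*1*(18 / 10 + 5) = -564706 / 5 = -112941.20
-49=-49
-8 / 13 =-0.62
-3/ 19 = -0.16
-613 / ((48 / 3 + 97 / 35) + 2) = -21455 / 727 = -29.51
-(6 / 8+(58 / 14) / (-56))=-265 / 392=-0.68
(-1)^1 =-1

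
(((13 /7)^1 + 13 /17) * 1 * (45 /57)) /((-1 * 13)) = -360 /2261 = -0.16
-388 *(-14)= 5432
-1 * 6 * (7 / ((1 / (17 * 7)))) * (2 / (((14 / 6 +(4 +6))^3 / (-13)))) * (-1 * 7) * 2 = -49120344 / 50653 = -969.74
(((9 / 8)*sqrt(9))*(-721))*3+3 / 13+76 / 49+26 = -37059861 / 5096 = -7272.34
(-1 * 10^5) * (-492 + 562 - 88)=1800000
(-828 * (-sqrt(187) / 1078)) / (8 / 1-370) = -207 * sqrt(187) / 97559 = -0.03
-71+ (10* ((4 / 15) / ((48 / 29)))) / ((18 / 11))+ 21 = -15881 / 324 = -49.02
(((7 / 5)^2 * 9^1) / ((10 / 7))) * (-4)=-6174 / 125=-49.39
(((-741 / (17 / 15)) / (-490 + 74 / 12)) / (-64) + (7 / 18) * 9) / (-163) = -5493967 / 257414816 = -0.02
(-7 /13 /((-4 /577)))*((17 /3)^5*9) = 5734802423 /1404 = 4084617.11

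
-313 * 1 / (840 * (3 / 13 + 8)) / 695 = -4069 / 62466600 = -0.00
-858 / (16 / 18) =-3861 / 4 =-965.25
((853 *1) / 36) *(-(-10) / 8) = 4265 / 144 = 29.62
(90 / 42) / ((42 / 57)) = 285 / 98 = 2.91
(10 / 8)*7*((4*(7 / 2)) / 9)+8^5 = 590069 / 18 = 32781.61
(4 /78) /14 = 1 /273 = 0.00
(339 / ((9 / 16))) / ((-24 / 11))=-2486 / 9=-276.22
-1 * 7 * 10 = -70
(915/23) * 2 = 1830/23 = 79.57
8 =8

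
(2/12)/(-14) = -1/84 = -0.01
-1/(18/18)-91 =-92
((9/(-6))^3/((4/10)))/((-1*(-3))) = -45/16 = -2.81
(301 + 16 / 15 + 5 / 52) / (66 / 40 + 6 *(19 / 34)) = 4006679 / 66339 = 60.40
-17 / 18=-0.94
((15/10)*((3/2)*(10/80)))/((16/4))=9/128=0.07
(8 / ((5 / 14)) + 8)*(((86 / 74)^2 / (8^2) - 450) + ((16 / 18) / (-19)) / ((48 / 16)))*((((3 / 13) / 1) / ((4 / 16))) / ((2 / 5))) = -20225905991 / 640692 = -31568.84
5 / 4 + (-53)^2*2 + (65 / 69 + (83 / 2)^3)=42555649 / 552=77093.57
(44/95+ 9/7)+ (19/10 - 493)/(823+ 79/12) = 7658687/6620075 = 1.16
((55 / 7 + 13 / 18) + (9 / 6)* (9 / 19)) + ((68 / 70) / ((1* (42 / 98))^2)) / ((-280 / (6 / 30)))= 5557739 / 598500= 9.29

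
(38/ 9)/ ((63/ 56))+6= 9.75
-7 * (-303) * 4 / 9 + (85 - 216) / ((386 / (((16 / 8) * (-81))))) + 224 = 707333 / 579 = 1221.65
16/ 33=0.48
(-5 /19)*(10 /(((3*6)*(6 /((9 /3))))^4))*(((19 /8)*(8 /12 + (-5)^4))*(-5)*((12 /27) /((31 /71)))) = 16658375 /1405838592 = 0.01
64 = 64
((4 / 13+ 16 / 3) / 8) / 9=55 / 702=0.08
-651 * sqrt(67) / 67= -79.53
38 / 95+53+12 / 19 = 5133 / 95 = 54.03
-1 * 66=-66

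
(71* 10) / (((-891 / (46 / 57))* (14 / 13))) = -212290 / 355509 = -0.60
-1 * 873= -873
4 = 4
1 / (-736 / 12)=-3 / 184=-0.02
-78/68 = -39/34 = -1.15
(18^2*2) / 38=324 / 19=17.05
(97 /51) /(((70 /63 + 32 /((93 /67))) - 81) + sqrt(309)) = -143045997 /3865656860 - 2516859*sqrt(309) /3865656860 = -0.05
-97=-97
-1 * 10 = -10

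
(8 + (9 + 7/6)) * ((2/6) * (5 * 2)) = 545/9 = 60.56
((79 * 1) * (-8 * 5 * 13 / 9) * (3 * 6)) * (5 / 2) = -205400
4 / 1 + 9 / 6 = 11 / 2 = 5.50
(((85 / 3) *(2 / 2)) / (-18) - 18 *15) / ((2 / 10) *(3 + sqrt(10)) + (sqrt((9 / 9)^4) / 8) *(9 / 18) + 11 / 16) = -146650 / 569 + 586600 *sqrt(10) / 15363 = -136.99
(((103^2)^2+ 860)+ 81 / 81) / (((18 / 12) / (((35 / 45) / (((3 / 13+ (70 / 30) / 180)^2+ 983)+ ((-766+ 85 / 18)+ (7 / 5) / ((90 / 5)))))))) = 2876012152977600 / 10933320241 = 263050.21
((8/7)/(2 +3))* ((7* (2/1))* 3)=48/5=9.60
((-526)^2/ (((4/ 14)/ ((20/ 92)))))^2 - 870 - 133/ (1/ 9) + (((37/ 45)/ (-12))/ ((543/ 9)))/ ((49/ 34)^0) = 763783256634769487/ 17234820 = 44316288573.64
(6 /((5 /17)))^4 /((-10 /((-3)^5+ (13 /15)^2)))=327772485072 /78125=4195487.81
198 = 198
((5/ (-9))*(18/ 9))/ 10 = -1/ 9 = -0.11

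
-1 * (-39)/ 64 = 39/ 64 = 0.61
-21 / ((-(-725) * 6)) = -7 / 1450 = -0.00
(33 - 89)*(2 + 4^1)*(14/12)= -392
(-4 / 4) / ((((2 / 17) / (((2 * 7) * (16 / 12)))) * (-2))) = 238 / 3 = 79.33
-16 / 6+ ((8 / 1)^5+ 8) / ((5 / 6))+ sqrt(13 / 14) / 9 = 39328.64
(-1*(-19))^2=361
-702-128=-830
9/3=3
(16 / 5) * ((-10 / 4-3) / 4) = -22 / 5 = -4.40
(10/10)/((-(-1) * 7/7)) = 1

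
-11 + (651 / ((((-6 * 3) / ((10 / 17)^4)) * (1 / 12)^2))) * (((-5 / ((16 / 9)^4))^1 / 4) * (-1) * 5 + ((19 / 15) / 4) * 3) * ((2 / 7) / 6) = -9884633463 / 171051008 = -57.79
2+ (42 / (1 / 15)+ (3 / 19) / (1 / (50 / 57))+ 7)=230729 / 361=639.14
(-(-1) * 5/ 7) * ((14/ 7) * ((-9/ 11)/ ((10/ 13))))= -117/ 77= -1.52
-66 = -66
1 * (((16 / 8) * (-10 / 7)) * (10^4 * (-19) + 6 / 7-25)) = 26603380 / 49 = 542926.12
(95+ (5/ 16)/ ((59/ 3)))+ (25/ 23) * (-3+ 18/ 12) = 2027585/ 21712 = 93.39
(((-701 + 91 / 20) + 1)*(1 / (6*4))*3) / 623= -1987 / 14240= -0.14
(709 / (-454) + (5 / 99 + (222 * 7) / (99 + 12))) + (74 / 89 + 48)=245293063 / 4000194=61.32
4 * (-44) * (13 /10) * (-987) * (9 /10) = 5081076 /25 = 203243.04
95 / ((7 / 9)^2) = 7695 / 49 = 157.04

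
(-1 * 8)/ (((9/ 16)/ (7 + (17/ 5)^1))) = -6656/ 45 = -147.91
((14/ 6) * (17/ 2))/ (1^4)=119/ 6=19.83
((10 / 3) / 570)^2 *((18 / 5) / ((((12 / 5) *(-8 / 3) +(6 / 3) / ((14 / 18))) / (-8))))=56 / 217683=0.00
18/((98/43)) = 387/49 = 7.90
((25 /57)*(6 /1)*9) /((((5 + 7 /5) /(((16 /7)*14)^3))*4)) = 576000 /19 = 30315.79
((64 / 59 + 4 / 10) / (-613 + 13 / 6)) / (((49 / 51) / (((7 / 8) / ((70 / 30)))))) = -100521 / 105955150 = -0.00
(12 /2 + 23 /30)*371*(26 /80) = 979069 /1200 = 815.89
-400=-400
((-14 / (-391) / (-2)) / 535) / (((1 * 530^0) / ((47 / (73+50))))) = -329 / 25729755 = -0.00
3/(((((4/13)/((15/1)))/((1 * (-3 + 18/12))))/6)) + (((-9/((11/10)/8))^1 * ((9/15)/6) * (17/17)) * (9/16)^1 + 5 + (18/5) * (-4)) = -292453/220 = -1329.33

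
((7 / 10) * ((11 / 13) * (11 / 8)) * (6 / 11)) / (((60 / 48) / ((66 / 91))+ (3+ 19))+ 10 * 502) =7623 / 86550295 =0.00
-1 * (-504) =504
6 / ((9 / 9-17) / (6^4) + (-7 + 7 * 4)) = 243 / 850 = 0.29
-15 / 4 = -3.75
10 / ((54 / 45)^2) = 125 / 18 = 6.94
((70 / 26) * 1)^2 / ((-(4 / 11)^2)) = -148225 / 2704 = -54.82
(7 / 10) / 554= 7 / 5540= 0.00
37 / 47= 0.79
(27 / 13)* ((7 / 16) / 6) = 63 / 416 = 0.15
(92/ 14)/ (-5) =-46/ 35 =-1.31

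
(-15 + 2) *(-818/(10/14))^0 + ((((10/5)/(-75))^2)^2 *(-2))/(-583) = -239804296843/18446484375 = -13.00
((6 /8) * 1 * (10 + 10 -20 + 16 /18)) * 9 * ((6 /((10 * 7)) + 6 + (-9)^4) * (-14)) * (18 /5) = -49647168 /25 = -1985886.72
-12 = -12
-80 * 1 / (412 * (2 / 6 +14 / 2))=-30 / 1133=-0.03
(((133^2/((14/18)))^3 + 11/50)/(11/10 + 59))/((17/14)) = 8234576984485054/51085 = 161193637750.51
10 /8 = 5 /4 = 1.25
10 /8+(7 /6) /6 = 13 /9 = 1.44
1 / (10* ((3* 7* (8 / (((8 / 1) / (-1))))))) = -1 / 210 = -0.00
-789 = -789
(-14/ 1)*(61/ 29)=-854/ 29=-29.45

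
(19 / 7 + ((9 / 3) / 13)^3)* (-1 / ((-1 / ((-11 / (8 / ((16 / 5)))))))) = -922504 / 76895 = -12.00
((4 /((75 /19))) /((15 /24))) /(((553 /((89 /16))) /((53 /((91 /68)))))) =12188728 /18871125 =0.65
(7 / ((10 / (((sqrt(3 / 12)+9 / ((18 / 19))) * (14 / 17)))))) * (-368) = -36064 / 17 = -2121.41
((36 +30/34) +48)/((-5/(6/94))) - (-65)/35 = 21632/27965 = 0.77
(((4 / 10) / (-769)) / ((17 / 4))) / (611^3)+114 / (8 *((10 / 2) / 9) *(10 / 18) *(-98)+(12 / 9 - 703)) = -27535233402047038 / 227924579280497905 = -0.12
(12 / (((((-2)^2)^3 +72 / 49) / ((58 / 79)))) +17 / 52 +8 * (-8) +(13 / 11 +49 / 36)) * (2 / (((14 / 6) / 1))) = -4973686009 / 95132037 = -52.28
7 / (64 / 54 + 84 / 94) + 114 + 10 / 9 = 2812915 / 23742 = 118.48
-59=-59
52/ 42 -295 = -6169/ 21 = -293.76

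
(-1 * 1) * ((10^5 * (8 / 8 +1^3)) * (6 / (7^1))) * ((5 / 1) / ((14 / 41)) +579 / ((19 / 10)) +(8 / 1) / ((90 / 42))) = -51568840000 / 931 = -55390805.59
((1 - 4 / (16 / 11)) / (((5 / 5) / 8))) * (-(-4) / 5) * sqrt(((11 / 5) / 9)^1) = -56 * sqrt(55) / 75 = -5.54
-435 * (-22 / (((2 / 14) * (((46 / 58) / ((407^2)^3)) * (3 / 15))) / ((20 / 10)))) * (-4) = -353211164352870664671600 / 23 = -15357007145776985420504.35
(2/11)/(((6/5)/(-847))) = -385/3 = -128.33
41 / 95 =0.43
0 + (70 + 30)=100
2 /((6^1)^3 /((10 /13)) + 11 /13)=0.01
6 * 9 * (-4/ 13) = -216/ 13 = -16.62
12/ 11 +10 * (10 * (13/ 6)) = 7186/ 33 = 217.76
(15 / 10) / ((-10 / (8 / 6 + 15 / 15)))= -7 / 20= -0.35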